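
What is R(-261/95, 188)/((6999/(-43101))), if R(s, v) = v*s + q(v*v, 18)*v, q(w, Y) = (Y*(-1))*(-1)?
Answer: -3913743204/221635 ≈ -17659.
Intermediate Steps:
q(w, Y) = Y (q(w, Y) = -Y*(-1) = Y)
R(s, v) = 18*v + s*v (R(s, v) = v*s + 18*v = s*v + 18*v = 18*v + s*v)
R(-261/95, 188)/((6999/(-43101))) = (188*(18 - 261/95))/((6999/(-43101))) = (188*(18 - 261*1/95))/((6999*(-1/43101))) = (188*(18 - 261/95))/(-2333/14367) = (188*(1449/95))*(-14367/2333) = (272412/95)*(-14367/2333) = -3913743204/221635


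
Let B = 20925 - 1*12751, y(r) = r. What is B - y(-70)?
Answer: 8244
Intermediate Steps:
B = 8174 (B = 20925 - 12751 = 8174)
B - y(-70) = 8174 - 1*(-70) = 8174 + 70 = 8244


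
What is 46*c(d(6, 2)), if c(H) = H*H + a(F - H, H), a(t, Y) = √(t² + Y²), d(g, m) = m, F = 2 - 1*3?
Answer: 184 + 46*√13 ≈ 349.86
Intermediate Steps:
F = -1 (F = 2 - 3 = -1)
a(t, Y) = √(Y² + t²)
c(H) = H² + √(H² + (-1 - H)²) (c(H) = H*H + √(H² + (-1 - H)²) = H² + √(H² + (-1 - H)²))
46*c(d(6, 2)) = 46*(2² + √(2² + (1 + 2)²)) = 46*(4 + √(4 + 3²)) = 46*(4 + √(4 + 9)) = 46*(4 + √13) = 184 + 46*√13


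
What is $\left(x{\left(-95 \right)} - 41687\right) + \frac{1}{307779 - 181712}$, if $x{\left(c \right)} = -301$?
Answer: $- \frac{5293301195}{126067} \approx -41988.0$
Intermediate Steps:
$\left(x{\left(-95 \right)} - 41687\right) + \frac{1}{307779 - 181712} = \left(-301 - 41687\right) + \frac{1}{307779 - 181712} = -41988 + \frac{1}{126067} = - \frac{5293301195}{126067}$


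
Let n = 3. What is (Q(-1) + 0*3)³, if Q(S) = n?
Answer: 27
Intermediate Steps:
Q(S) = 3
(Q(-1) + 0*3)³ = (3 + 0*3)³ = (3 + 0)³ = 3³ = 27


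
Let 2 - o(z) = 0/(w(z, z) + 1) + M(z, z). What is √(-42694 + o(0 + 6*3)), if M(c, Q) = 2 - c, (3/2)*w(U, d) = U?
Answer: 2*I*√10669 ≈ 206.58*I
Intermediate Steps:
w(U, d) = 2*U/3
o(z) = z (o(z) = 2 - (0/(2*z/3 + 1) + (2 - z)) = 2 - (0/(1 + 2*z/3) + (2 - z)) = 2 - (0 + (2 - z)) = 2 - (2 - z) = 2 + (-2 + z) = z)
√(-42694 + o(0 + 6*3)) = √(-42694 + (0 + 6*3)) = √(-42694 + (0 + 18)) = √(-42694 + 18) = √(-42676) = 2*I*√10669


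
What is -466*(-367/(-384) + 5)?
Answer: -532871/192 ≈ -2775.4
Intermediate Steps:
-466*(-367/(-384) + 5) = -466*(-367*(-1/384) + 5) = -466*(367/384 + 5) = -466*2287/384 = -532871/192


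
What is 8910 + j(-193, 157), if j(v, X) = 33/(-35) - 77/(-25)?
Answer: 1559624/175 ≈ 8912.1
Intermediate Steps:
j(v, X) = 374/175 (j(v, X) = 33*(-1/35) - 77*(-1/25) = -33/35 + 77/25 = 374/175)
8910 + j(-193, 157) = 8910 + 374/175 = 1559624/175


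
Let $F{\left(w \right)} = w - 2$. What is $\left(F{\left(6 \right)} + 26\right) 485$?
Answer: $14550$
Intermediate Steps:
$F{\left(w \right)} = -2 + w$ ($F{\left(w \right)} = w - 2 = -2 + w$)
$\left(F{\left(6 \right)} + 26\right) 485 = \left(\left(-2 + 6\right) + 26\right) 485 = \left(4 + 26\right) 485 = 30 \cdot 485 = 14550$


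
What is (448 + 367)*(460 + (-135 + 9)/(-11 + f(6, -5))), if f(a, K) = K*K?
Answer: 367565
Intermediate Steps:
f(a, K) = K**2
(448 + 367)*(460 + (-135 + 9)/(-11 + f(6, -5))) = (448 + 367)*(460 + (-135 + 9)/(-11 + (-5)**2)) = 815*(460 - 126/(-11 + 25)) = 815*(460 - 126/14) = 815*(460 - 126*1/14) = 815*(460 - 9) = 815*451 = 367565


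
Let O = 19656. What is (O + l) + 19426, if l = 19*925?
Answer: 56657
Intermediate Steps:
l = 17575
(O + l) + 19426 = (19656 + 17575) + 19426 = 37231 + 19426 = 56657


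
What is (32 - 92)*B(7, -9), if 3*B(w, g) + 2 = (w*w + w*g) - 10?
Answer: 520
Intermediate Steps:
B(w, g) = -4 + w²/3 + g*w/3 (B(w, g) = -⅔ + ((w*w + w*g) - 10)/3 = -⅔ + ((w² + g*w) - 10)/3 = -⅔ + (-10 + w² + g*w)/3 = -⅔ + (-10/3 + w²/3 + g*w/3) = -4 + w²/3 + g*w/3)
(32 - 92)*B(7, -9) = (32 - 92)*(-4 + (⅓)*7² + (⅓)*(-9)*7) = -60*(-4 + (⅓)*49 - 21) = -60*(-4 + 49/3 - 21) = -60*(-26/3) = 520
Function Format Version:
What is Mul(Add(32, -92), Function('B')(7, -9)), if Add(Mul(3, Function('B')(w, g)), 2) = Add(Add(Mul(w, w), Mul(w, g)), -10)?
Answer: 520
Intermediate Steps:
Function('B')(w, g) = Add(-4, Mul(Rational(1, 3), Pow(w, 2)), Mul(Rational(1, 3), g, w)) (Function('B')(w, g) = Add(Rational(-2, 3), Mul(Rational(1, 3), Add(Add(Mul(w, w), Mul(w, g)), -10))) = Add(Rational(-2, 3), Mul(Rational(1, 3), Add(Add(Pow(w, 2), Mul(g, w)), -10))) = Add(Rational(-2, 3), Mul(Rational(1, 3), Add(-10, Pow(w, 2), Mul(g, w)))) = Add(Rational(-2, 3), Add(Rational(-10, 3), Mul(Rational(1, 3), Pow(w, 2)), Mul(Rational(1, 3), g, w))) = Add(-4, Mul(Rational(1, 3), Pow(w, 2)), Mul(Rational(1, 3), g, w)))
Mul(Add(32, -92), Function('B')(7, -9)) = Mul(Add(32, -92), Add(-4, Mul(Rational(1, 3), Pow(7, 2)), Mul(Rational(1, 3), -9, 7))) = Mul(-60, Add(-4, Mul(Rational(1, 3), 49), -21)) = Mul(-60, Add(-4, Rational(49, 3), -21)) = Mul(-60, Rational(-26, 3)) = 520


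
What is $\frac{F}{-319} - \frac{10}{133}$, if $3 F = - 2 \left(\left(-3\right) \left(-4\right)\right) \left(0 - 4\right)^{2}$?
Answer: $\frac{13834}{42427} \approx 0.32607$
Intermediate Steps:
$F = -128$ ($F = \frac{- 2 \left(\left(-3\right) \left(-4\right)\right) \left(0 - 4\right)^{2}}{3} = \frac{\left(-2\right) 12 \left(-4\right)^{2}}{3} = \frac{\left(-24\right) 16}{3} = \frac{1}{3} \left(-384\right) = -128$)
$\frac{F}{-319} - \frac{10}{133} = - \frac{128}{-319} - \frac{10}{133} = \left(-128\right) \left(- \frac{1}{319}\right) - \frac{10}{133} = \frac{128}{319} - \frac{10}{133} = \frac{13834}{42427}$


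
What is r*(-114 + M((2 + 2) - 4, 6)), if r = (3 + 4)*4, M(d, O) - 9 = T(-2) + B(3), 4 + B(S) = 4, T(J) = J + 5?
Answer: -2856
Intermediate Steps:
T(J) = 5 + J
B(S) = 0 (B(S) = -4 + 4 = 0)
M(d, O) = 12 (M(d, O) = 9 + ((5 - 2) + 0) = 9 + (3 + 0) = 9 + 3 = 12)
r = 28 (r = 7*4 = 28)
r*(-114 + M((2 + 2) - 4, 6)) = 28*(-114 + 12) = 28*(-102) = -2856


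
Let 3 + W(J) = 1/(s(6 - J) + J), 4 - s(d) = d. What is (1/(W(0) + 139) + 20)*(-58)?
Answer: -314476/271 ≈ -1160.4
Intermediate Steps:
s(d) = 4 - d
W(J) = -3 + 1/(-2 + 2*J) (W(J) = -3 + 1/((4 - (6 - J)) + J) = -3 + 1/((4 + (-6 + J)) + J) = -3 + 1/((-2 + J) + J) = -3 + 1/(-2 + 2*J))
(1/(W(0) + 139) + 20)*(-58) = (1/((7 - 6*0)/(2*(-1 + 0)) + 139) + 20)*(-58) = (1/((1/2)*(7 + 0)/(-1) + 139) + 20)*(-58) = (1/((1/2)*(-1)*7 + 139) + 20)*(-58) = (1/(-7/2 + 139) + 20)*(-58) = (1/(271/2) + 20)*(-58) = (2/271 + 20)*(-58) = (5422/271)*(-58) = -314476/271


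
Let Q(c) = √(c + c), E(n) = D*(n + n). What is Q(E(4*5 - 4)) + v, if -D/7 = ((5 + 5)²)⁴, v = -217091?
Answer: -217091 + 80000*I*√7 ≈ -2.1709e+5 + 2.1166e+5*I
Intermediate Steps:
D = -700000000 (D = -7*(5 + 5)⁸ = -7*(10²)⁴ = -7*100⁴ = -7*100000000 = -700000000)
E(n) = -1400000000*n (E(n) = -700000000*(n + n) = -1400000000*n)
Q(c) = √2*√c (Q(c) = √(2*c) = √2*√c)
Q(E(4*5 - 4)) + v = √2*√(-1400000000*(4*5 - 4)) - 217091 = √2*√(-1400000000*(20 - 4)) - 217091 = √2*√(-1400000000*16) - 217091 = √2*√(-22400000000) - 217091 = √2*(40000*I*√14) - 217091 = 80000*I*√7 - 217091 = -217091 + 80000*I*√7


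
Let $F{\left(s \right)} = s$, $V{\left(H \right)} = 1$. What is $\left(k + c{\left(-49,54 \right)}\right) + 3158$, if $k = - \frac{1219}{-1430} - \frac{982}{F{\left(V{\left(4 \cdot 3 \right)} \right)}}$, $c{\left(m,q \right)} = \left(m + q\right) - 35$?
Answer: $\frac{3069999}{1430} \approx 2146.9$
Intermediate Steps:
$c{\left(m,q \right)} = -35 + m + q$
$k = - \frac{1403041}{1430}$ ($k = - \frac{1219}{-1430} - \frac{982}{1} = \left(-1219\right) \left(- \frac{1}{1430}\right) - 982 = \frac{1219}{1430} - 982 = - \frac{1403041}{1430} \approx -981.15$)
$\left(k + c{\left(-49,54 \right)}\right) + 3158 = \left(- \frac{1403041}{1430} - 30\right) + 3158 = - \frac{1445941}{1430} + 3158 = \frac{3069999}{1430}$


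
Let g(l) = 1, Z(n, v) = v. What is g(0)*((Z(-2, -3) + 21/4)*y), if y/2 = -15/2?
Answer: -135/4 ≈ -33.750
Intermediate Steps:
y = -15 (y = 2*(-15/2) = -15)
g(0)*((Z(-2, -3) + 21/4)*y) = 1*((-3 + 21/4)*(-15)) = 1*((9/4)*(-15)) = 1*(-135/4) = -135/4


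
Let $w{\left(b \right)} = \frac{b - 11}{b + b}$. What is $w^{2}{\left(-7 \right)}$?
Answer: $\frac{81}{49} \approx 1.6531$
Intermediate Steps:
$w{\left(b \right)} = \frac{-11 + b}{2 b}$
$w^{2}{\left(-7 \right)} = \left(\frac{-11 - 7}{2 \left(-7\right)}\right)^{2} = \left(\frac{1}{2} \left(- \frac{1}{7}\right) \left(-18\right)\right)^{2} = \left(\frac{9}{7}\right)^{2} = \frac{81}{49}$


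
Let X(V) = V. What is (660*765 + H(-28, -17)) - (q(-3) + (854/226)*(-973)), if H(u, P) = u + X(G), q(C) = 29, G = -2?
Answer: 57462504/113 ≈ 5.0852e+5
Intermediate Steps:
H(u, P) = -2 + u (H(u, P) = u - 2 = -2 + u)
(660*765 + H(-28, -17)) - (q(-3) + (854/226)*(-973)) = (660*765 + (-2 - 28)) - (29 + (854/226)*(-973)) = (504900 - 30) - (29 + (854*(1/226))*(-973)) = 504870 - (29 + (427/113)*(-973)) = 504870 - (29 - 415471/113) = 504870 - 1*(-412194/113) = 504870 + 412194/113 = 57462504/113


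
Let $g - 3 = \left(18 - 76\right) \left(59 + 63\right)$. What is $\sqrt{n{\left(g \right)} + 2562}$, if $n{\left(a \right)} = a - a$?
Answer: $\sqrt{2562} \approx 50.616$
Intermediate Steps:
$g = -7073$ ($g = 3 + \left(18 - 76\right) \left(59 + 63\right) = 3 - 7076 = -7073$)
$n{\left(a \right)} = 0$
$\sqrt{n{\left(g \right)} + 2562} = \sqrt{0 + 2562} = \sqrt{2562}$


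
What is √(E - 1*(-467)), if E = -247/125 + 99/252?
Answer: √57013565/350 ≈ 21.574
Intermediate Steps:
E = -5541/3500 (E = -247*1/125 + 99*(1/252) = -247/125 + 11/28 = -5541/3500 ≈ -1.5831)
√(E - 1*(-467)) = √(-5541/3500 - 1*(-467)) = √(-5541/3500 + 467) = √(1628959/3500) = √57013565/350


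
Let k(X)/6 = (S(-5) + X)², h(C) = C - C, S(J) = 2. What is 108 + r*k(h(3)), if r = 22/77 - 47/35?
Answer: 2892/35 ≈ 82.629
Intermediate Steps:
r = -37/35 (r = 22*(1/77) - 47*1/35 = 2/7 - 47/35 = -37/35 ≈ -1.0571)
h(C) = 0
k(X) = 6*(2 + X)²
108 + r*k(h(3)) = 108 - 222*(2 + 0)²/35 = 108 - 222*2²/35 = 108 - 222*4/35 = 108 - 37/35*24 = 108 - 888/35 = 2892/35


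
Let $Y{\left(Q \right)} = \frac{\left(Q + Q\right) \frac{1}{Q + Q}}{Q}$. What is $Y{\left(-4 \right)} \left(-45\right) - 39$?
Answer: $- \frac{111}{4} \approx -27.75$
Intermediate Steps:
$Y{\left(Q \right)} = \frac{1}{Q}$ ($Y{\left(Q \right)} = \frac{2 Q \frac{1}{2 Q}}{Q} = 1 \frac{1}{Q} = \frac{1}{Q}$)
$Y{\left(-4 \right)} \left(-45\right) - 39 = \frac{1}{-4} \left(-45\right) - 39 = \left(- \frac{1}{4}\right) \left(-45\right) - 39 = \frac{45}{4} - 39 = - \frac{111}{4}$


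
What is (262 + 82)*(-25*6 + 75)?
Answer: -25800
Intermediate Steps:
(262 + 82)*(-25*6 + 75) = 344*(-150 + 75) = 344*(-75) = -25800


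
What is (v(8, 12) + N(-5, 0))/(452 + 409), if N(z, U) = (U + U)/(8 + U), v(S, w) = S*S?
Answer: 64/861 ≈ 0.074332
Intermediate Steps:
v(S, w) = S²
N(z, U) = 2*U/(8 + U) (N(z, U) = (2*U)/(8 + U) = 2*U/(8 + U))
(v(8, 12) + N(-5, 0))/(452 + 409) = (8² + 2*0/(8 + 0))/(452 + 409) = (64 + 2*0/8)/861 = (64 + 2*0*(⅛))*(1/861) = (64 + 0)*(1/861) = 64*(1/861) = 64/861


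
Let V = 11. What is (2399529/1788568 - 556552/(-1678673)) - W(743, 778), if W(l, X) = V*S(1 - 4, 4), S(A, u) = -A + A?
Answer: 5023455642553/3002420810264 ≈ 1.6731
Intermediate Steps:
S(A, u) = 0
W(l, X) = 0 (W(l, X) = 11*0 = 0)
(2399529/1788568 - 556552/(-1678673)) - W(743, 778) = (2399529/1788568 - 556552/(-1678673)) - 1*0 = (2399529*(1/1788568) - 556552*(-1/1678673)) + 0 = (2399529/1788568 + 556552/1678673) + 0 = 5023455642553/3002420810264 + 0 = 5023455642553/3002420810264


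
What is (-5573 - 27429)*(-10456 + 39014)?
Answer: -942471116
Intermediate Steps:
(-5573 - 27429)*(-10456 + 39014) = -33002*28558 = -942471116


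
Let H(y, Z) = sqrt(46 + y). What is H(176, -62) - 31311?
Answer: -31311 + sqrt(222) ≈ -31296.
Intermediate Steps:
H(176, -62) - 31311 = sqrt(46 + 176) - 31311 = sqrt(222) - 31311 = -31311 + sqrt(222)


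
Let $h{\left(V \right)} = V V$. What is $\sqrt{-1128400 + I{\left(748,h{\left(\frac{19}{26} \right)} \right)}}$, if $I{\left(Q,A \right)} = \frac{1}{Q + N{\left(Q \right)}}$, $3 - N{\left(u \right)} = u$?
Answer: $\frac{i \sqrt{10155597}}{3} \approx 1062.3 i$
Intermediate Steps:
$N{\left(u \right)} = 3 - u$
$h{\left(V \right)} = V^{2}$
$I{\left(Q,A \right)} = \frac{1}{3}$ ($I{\left(Q,A \right)} = \frac{1}{Q - \left(-3 + Q\right)} = \frac{1}{3}$)
$\sqrt{-1128400 + I{\left(748,h{\left(\frac{19}{26} \right)} \right)}} = \sqrt{-1128400 + \frac{1}{3}} = \sqrt{- \frac{3385199}{3}} = \frac{i \sqrt{10155597}}{3}$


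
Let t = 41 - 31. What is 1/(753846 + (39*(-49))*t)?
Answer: 1/734736 ≈ 1.3610e-6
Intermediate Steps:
t = 10
1/(753846 + (39*(-49))*t) = 1/(753846 + (39*(-49))*10) = 1/(753846 - 1911*10) = 1/(753846 - 19110) = 1/734736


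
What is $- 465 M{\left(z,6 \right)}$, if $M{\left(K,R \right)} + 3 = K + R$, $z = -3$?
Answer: $0$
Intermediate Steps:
$M{\left(K,R \right)} = -3 + K + R$ ($M{\left(K,R \right)} = -3 + \left(K + R\right) = -3 + K + R$)
$- 465 M{\left(z,6 \right)} = - 465 \left(-3 - 3 + 6\right) = \left(-465\right) 0 = 0$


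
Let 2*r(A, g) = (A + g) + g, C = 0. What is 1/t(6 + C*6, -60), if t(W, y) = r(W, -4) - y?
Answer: 1/59 ≈ 0.016949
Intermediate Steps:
r(A, g) = g + A/2 (r(A, g) = ((A + g) + g)/2 = (A + 2*g)/2 = g + A/2)
t(W, y) = -4 + W/2 - y (t(W, y) = (-4 + W/2) - y = -4 + W/2 - y)
1/t(6 + C*6, -60) = 1/(-4 + (6 + 0*6)/2 - 1*(-60)) = 1/(-4 + (6 + 0)/2 + 60) = 1/(-4 + (½)*6 + 60) = 1/(-4 + 3 + 60) = 1/59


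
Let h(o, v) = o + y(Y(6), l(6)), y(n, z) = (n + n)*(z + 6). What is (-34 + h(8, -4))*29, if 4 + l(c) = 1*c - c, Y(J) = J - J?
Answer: -754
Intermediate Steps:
Y(J) = 0
l(c) = -4 (l(c) = -4 + (1*c - c) = -4 + (c - c) = -4 + 0 = -4)
y(n, z) = 2*n*(6 + z) (y(n, z) = (2*n)*(6 + z) = 2*n*(6 + z))
h(o, v) = o (h(o, v) = o + 2*0*(6 - 4) = o + 2*0*2 = o + 0 = o)
(-34 + h(8, -4))*29 = (-34 + 8)*29 = -26*29 = -754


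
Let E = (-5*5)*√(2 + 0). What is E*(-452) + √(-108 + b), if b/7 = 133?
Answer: √823 + 11300*√2 ≈ 16009.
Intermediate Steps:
b = 931 (b = 7*133 = 931)
E = -25*√2 ≈ -35.355
E*(-452) + √(-108 + b) = -25*√2*(-452) + √(-108 + 931) = 11300*√2 + √823 = √823 + 11300*√2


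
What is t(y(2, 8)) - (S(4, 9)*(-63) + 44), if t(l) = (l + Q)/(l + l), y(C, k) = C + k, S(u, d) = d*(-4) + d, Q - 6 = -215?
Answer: -35099/20 ≈ -1754.9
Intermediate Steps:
Q = -209 (Q = 6 - 215 = -209)
S(u, d) = -3*d (S(u, d) = -4*d + d = -3*d)
t(l) = (-209 + l)/(2*l) (t(l) = (l - 209)/(l + l) = (-209 + l)/((2*l)) = (-209 + l)*(1/(2*l)) = (-209 + l)/(2*l))
t(y(2, 8)) - (S(4, 9)*(-63) + 44) = (-209 + (2 + 8))/(2*(2 + 8)) - (-3*9*(-63) + 44) = (½)*(-209 + 10)/10 - (-27*(-63) + 44) = (½)*(⅒)*(-199) - (1701 + 44) = -199/20 - 1*1745 = -199/20 - 1745 = -35099/20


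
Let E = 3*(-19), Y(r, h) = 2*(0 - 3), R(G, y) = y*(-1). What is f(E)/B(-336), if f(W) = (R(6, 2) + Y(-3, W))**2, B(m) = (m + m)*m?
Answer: 1/3528 ≈ 0.00028345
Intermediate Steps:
R(G, y) = -y
B(m) = 2*m**2 (B(m) = (2*m)*m = 2*m**2)
Y(r, h) = -6 (Y(r, h) = 2*(-3) = -6)
E = -57
f(W) = 64 (f(W) = (-1*2 - 6)**2 = (-2 - 6)**2 = (-8)**2 = 64)
f(E)/B(-336) = 64/((2*(-336)**2)) = 64/((2*112896)) = 64/225792 = 64*(1/225792) = 1/3528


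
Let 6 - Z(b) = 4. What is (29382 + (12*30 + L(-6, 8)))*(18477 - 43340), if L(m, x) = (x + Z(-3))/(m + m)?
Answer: -4436727761/6 ≈ -7.3945e+8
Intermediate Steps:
Z(b) = 2 (Z(b) = 6 - 1*4 = 6 - 4 = 2)
L(m, x) = (2 + x)/(2*m) (L(m, x) = (x + 2)/(m + m) = (2 + x)/((2*m)) = (2 + x)*(1/(2*m)) = (2 + x)/(2*m))
(29382 + (12*30 + L(-6, 8)))*(18477 - 43340) = (29382 + (12*30 + (1/2)*(2 + 8)/(-6)))*(18477 - 43340) = (29382 + (360 + (1/2)*(-1/6)*10))*(-24863) = (29382 + (360 - 5/6))*(-24863) = (29382 + 2155/6)*(-24863) = (178447/6)*(-24863) = -4436727761/6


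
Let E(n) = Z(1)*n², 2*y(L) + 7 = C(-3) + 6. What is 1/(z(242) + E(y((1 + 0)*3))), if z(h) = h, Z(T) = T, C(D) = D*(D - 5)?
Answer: 4/1497 ≈ 0.0026720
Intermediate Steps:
C(D) = D*(-5 + D)
y(L) = 23/2 (y(L) = -7/2 + (-3*(-5 - 3) + 6)/2 = -7/2 + (-3*(-8) + 6)/2 = -7/2 + (24 + 6)/2 = -7/2 + (½)*30 = -7/2 + 15 = 23/2)
E(n) = n² (E(n) = 1*n² = n²)
1/(z(242) + E(y((1 + 0)*3))) = 1/(242 + (23/2)²) = 1/(242 + 529/4) = 1/(1497/4) = 4/1497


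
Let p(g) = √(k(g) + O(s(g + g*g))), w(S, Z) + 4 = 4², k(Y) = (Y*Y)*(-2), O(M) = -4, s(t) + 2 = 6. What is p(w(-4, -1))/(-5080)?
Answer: -I*√73/2540 ≈ -0.0033638*I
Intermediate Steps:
s(t) = 4 (s(t) = -2 + 6 = 4)
k(Y) = -2*Y² (k(Y) = Y²*(-2) = -2*Y²)
w(S, Z) = 12 (w(S, Z) = -4 + 4² = -4 + 16 = 12)
p(g) = √(-4 - 2*g²) (p(g) = √(-2*g² - 4) = √(-4 - 2*g²))
p(w(-4, -1))/(-5080) = √(-4 - 2*12²)/(-5080) = √(-4 - 2*144)*(-1/5080) = √(-4 - 288)*(-1/5080) = √(-292)*(-1/5080) = (2*I*√73)*(-1/5080) = -I*√73/2540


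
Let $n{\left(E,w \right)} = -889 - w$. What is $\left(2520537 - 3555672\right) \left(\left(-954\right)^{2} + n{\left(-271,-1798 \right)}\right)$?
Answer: $-943033863375$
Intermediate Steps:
$\left(2520537 - 3555672\right) \left(\left(-954\right)^{2} + n{\left(-271,-1798 \right)}\right) = \left(2520537 - 3555672\right) \left(\left(-954\right)^{2} - -909\right) = - 1035135 \left(910116 + \left(-889 + 1798\right)\right) = - 1035135 \left(910116 + 909\right) = \left(-1035135\right) 911025 = -943033863375$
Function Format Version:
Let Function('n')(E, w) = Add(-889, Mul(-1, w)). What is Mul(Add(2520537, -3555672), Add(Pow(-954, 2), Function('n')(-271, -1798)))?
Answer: -943033863375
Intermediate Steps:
Mul(Add(2520537, -3555672), Add(Pow(-954, 2), Function('n')(-271, -1798))) = Mul(Add(2520537, -3555672), Add(Pow(-954, 2), Add(-889, Mul(-1, -1798)))) = Mul(-1035135, Add(910116, Add(-889, 1798))) = Mul(-1035135, Add(910116, 909)) = Mul(-1035135, 911025) = -943033863375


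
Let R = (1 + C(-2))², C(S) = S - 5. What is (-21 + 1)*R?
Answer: -720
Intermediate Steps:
C(S) = -5 + S
R = 36 (R = (1 + (-5 - 2))² = (1 - 7)² = (-6)² = 36)
(-21 + 1)*R = (-21 + 1)*36 = -20*36 = -720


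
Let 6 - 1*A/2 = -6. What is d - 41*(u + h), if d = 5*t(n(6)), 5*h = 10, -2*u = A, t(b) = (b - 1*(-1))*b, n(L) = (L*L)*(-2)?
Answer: 25970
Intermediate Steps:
A = 24 (A = 12 - 2*(-6) = 12 + 12 = 24)
n(L) = -2*L² (n(L) = L²*(-2) = -2*L²)
t(b) = b*(1 + b) (t(b) = (b + 1)*b = (1 + b)*b = b*(1 + b))
u = -12 (u = -½*24 = -12)
h = 2 (h = (⅕)*10 = 2)
d = 25560 (d = 5*((-2*6²)*(1 - 2*6²)) = 5*((-2*36)*(1 - 2*36)) = 5*(-72*(1 - 72)) = 5*(-72*(-71)) = 5*5112 = 25560)
d - 41*(u + h) = 25560 - 41*(-12 + 2) = 25560 - 41*(-10) = 25560 + 410 = 25970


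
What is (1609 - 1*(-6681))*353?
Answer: 2926370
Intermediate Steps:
(1609 - 1*(-6681))*353 = (1609 + 6681)*353 = 8290*353 = 2926370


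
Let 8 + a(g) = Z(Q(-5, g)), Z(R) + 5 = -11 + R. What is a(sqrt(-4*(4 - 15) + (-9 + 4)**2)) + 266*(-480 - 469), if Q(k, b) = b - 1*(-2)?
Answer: -252456 + sqrt(69) ≈ -2.5245e+5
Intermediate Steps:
Q(k, b) = 2 + b (Q(k, b) = b + 2 = 2 + b)
Z(R) = -16 + R (Z(R) = -5 + (-11 + R) = -16 + R)
a(g) = -22 + g (a(g) = -8 + (-16 + (2 + g)) = -8 + (-14 + g) = -22 + g)
a(sqrt(-4*(4 - 15) + (-9 + 4)**2)) + 266*(-480 - 469) = (-22 + sqrt(-4*(4 - 15) + (-9 + 4)**2)) + 266*(-480 - 469) = (-22 + sqrt(-4*(-11) + (-5)**2)) + 266*(-949) = (-22 + sqrt(44 + 25)) - 252434 = (-22 + sqrt(69)) - 252434 = -252456 + sqrt(69)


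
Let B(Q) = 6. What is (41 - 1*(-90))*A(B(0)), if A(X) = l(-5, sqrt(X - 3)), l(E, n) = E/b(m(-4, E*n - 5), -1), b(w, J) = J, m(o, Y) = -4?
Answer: 655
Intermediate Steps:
l(E, n) = -E (l(E, n) = E/(-1) = E*(-1) = -E)
A(X) = 5 (A(X) = -1*(-5) = 5)
(41 - 1*(-90))*A(B(0)) = (41 - 1*(-90))*5 = (41 + 90)*5 = 131*5 = 655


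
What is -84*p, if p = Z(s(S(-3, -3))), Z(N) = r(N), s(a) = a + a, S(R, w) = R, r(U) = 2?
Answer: -168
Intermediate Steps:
s(a) = 2*a
Z(N) = 2
p = 2
-84*p = -84*2 = -168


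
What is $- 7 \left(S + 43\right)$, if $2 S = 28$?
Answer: $-399$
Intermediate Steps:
$S = 14$ ($S = \frac{1}{2} \cdot 28 = 14$)
$- 7 \left(S + 43\right) = - 7 \left(14 + 43\right) = \left(-7\right) 57 = -399$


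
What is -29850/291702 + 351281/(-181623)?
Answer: -17981802802/8829965391 ≈ -2.0365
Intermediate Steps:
-29850/291702 + 351281/(-181623) = -29850*1/291702 + 351281*(-1/181623) = -4975/48617 - 351281/181623 = -17981802802/8829965391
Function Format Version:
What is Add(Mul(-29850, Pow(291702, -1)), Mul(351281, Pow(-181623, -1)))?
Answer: Rational(-17981802802, 8829965391) ≈ -2.0365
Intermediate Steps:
Add(Mul(-29850, Pow(291702, -1)), Mul(351281, Pow(-181623, -1))) = Add(Mul(-29850, Rational(1, 291702)), Mul(351281, Rational(-1, 181623))) = Add(Rational(-4975, 48617), Rational(-351281, 181623)) = Rational(-17981802802, 8829965391)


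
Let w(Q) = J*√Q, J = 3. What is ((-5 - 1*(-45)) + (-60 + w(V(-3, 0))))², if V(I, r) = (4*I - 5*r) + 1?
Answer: 301 - 120*I*√11 ≈ 301.0 - 398.0*I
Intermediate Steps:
V(I, r) = 1 - 5*r + 4*I (V(I, r) = (-5*r + 4*I) + 1 = 1 - 5*r + 4*I)
w(Q) = 3*√Q
((-5 - 1*(-45)) + (-60 + w(V(-3, 0))))² = ((-5 - 1*(-45)) + (-60 + 3*√(1 - 5*0 + 4*(-3))))² = ((-5 + 45) + (-60 + 3*√(1 + 0 - 12)))² = (40 + (-60 + 3*√(-11)))² = (40 + (-60 + 3*(I*√11)))² = (40 + (-60 + 3*I*√11))² = (-20 + 3*I*√11)²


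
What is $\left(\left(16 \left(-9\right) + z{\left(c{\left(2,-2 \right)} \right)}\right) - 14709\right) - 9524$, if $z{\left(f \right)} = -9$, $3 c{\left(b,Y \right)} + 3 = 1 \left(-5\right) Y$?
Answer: $-24386$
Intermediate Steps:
$c{\left(b,Y \right)} = -1 - \frac{5 Y}{3}$ ($c{\left(b,Y \right)} = -1 + \frac{1 \left(-5\right) Y}{3} = -1 + \frac{\left(-5\right) Y}{3} = -1 - \frac{5 Y}{3}$)
$\left(\left(16 \left(-9\right) + z{\left(c{\left(2,-2 \right)} \right)}\right) - 14709\right) - 9524 = \left(\left(16 \left(-9\right) - 9\right) - 14709\right) - 9524 = \left(\left(-144 - 9\right) - 14709\right) - 9524 = \left(-153 - 14709\right) - 9524 = -14862 - 9524 = -24386$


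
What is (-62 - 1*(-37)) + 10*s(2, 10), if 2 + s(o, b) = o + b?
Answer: 75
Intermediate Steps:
s(o, b) = -2 + b + o (s(o, b) = -2 + (o + b) = -2 + (b + o) = -2 + b + o)
(-62 - 1*(-37)) + 10*s(2, 10) = (-62 - 1*(-37)) + 10*(-2 + 10 + 2) = (-62 + 37) + 10*10 = -25 + 100 = 75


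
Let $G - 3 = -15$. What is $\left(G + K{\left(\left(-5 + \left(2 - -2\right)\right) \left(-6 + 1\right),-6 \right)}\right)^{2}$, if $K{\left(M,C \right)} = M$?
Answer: $49$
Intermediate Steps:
$G = -12$ ($G = 3 - 15 = -12$)
$\left(G + K{\left(\left(-5 + \left(2 - -2\right)\right) \left(-6 + 1\right),-6 \right)}\right)^{2} = \left(-12 + \left(-5 + \left(2 - -2\right)\right) \left(-6 + 1\right)\right)^{2} = \left(-12 + \left(-5 + \left(2 + 2\right)\right) \left(-5\right)\right)^{2} = \left(-12 + \left(-5 + 4\right) \left(-5\right)\right)^{2} = \left(-12 - -5\right)^{2} = \left(-12 + 5\right)^{2} = \left(-7\right)^{2} = 49$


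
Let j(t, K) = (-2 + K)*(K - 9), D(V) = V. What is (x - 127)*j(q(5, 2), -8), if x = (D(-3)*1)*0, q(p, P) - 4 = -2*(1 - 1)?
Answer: -21590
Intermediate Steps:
q(p, P) = 4 (q(p, P) = 4 - 2*(1 - 1) = 4 - 2*0 = 4 + 0 = 4)
j(t, K) = (-9 + K)*(-2 + K) (j(t, K) = (-2 + K)*(-9 + K) = (-9 + K)*(-2 + K))
x = 0 (x = -3*1*0 = -3*0 = 0)
(x - 127)*j(q(5, 2), -8) = (0 - 127)*(18 + (-8)**2 - 11*(-8)) = -127*(18 + 64 + 88) = -127*170 = -21590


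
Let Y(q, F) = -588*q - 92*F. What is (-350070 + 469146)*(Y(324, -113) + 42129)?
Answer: -16430940012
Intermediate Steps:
(-350070 + 469146)*(Y(324, -113) + 42129) = (-350070 + 469146)*((-588*324 - 92*(-113)) + 42129) = 119076*((-190512 + 10396) + 42129) = 119076*(-180116 + 42129) = 119076*(-137987) = -16430940012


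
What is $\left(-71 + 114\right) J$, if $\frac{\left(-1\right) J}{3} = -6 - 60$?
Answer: $8514$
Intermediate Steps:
$J = 198$ ($J = - 3 \left(-6 - 60\right) = \left(-3\right) \left(-66\right) = 198$)
$\left(-71 + 114\right) J = \left(-71 + 114\right) 198 = 43 \cdot 198 = 8514$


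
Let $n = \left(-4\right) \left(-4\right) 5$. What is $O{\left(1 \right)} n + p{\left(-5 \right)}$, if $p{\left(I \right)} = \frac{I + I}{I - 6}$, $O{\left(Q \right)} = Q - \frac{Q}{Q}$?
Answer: $\frac{10}{11} \approx 0.90909$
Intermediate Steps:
$O{\left(Q \right)} = -1 + Q$ ($O{\left(Q \right)} = Q - 1 = -1 + Q$)
$p{\left(I \right)} = \frac{2 I}{-6 + I}$
$n = 80$ ($n = 16 \cdot 5 = 80$)
$O{\left(1 \right)} n + p{\left(-5 \right)} = \left(-1 + 1\right) 80 + 2 \left(-5\right) \frac{1}{-6 - 5} = 0 \cdot 80 + 2 \left(-5\right) \frac{1}{-11} = 0 + 2 \left(-5\right) \left(- \frac{1}{11}\right) = 0 + \frac{10}{11} = \frac{10}{11}$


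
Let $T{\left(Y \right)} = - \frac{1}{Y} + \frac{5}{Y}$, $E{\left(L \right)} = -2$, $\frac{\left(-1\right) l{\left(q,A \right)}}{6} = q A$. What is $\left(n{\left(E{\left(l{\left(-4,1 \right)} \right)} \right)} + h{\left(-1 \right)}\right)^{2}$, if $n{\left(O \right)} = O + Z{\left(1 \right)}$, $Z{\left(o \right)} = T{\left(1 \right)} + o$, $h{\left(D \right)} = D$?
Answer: $4$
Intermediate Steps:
$l{\left(q,A \right)} = - 6 A q$ ($l{\left(q,A \right)} = - 6 q A = - 6 A q$)
$T{\left(Y \right)} = \frac{4}{Y}$
$Z{\left(o \right)} = 4 + o$ ($Z{\left(o \right)} = \frac{4}{1} + o = 4 \cdot 1 + o = 4 + o$)
$n{\left(O \right)} = 5 + O$ ($n{\left(O \right)} = O + \left(4 + 1\right) = O + 5 = 5 + O$)
$\left(n{\left(E{\left(l{\left(-4,1 \right)} \right)} \right)} + h{\left(-1 \right)}\right)^{2} = \left(\left(5 - 2\right) - 1\right)^{2} = \left(3 - 1\right)^{2} = 2^{2} = 4$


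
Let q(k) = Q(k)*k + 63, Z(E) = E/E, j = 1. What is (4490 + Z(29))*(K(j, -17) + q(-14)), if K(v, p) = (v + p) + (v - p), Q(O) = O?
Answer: 1172151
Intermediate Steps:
Z(E) = 1
q(k) = 63 + k² (q(k) = k*k + 63 = k² + 63 = 63 + k²)
K(v, p) = 2*v (K(v, p) = (p + v) + (v - p) = 2*v)
(4490 + Z(29))*(K(j, -17) + q(-14)) = (4490 + 1)*(2*1 + (63 + (-14)²)) = 4491*(2 + (63 + 196)) = 4491*(2 + 259) = 4491*261 = 1172151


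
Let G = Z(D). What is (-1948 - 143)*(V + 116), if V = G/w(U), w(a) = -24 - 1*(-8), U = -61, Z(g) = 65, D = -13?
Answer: -3744981/16 ≈ -2.3406e+5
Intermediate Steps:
G = 65
w(a) = -16 (w(a) = -24 + 8 = -16)
V = -65/16 (V = 65/(-16) = 65*(-1/16) = -65/16 ≈ -4.0625)
(-1948 - 143)*(V + 116) = (-1948 - 143)*(-65/16 + 116) = -2091*1791/16 = -3744981/16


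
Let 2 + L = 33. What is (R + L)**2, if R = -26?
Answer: 25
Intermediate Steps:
L = 31 (L = -2 + 33 = 31)
(R + L)**2 = (-26 + 31)**2 = 5**2 = 25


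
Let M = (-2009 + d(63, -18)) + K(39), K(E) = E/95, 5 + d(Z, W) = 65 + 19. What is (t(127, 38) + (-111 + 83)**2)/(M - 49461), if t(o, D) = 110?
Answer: -42465/2441053 ≈ -0.017396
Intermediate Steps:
d(Z, W) = 79 (d(Z, W) = -5 + (65 + 19) = -5 + 84 = 79)
K(E) = E/95 (K(E) = E*(1/95) = E/95)
M = -183311/95 (M = (-2009 + 79) + (1/95)*39 = -1930 + 39/95 = -183311/95 ≈ -1929.6)
(t(127, 38) + (-111 + 83)**2)/(M - 49461) = (110 + (-111 + 83)**2)/(-183311/95 - 49461) = (110 + (-28)**2)/(-4882106/95) = (110 + 784)*(-95/4882106) = 894*(-95/4882106) = -42465/2441053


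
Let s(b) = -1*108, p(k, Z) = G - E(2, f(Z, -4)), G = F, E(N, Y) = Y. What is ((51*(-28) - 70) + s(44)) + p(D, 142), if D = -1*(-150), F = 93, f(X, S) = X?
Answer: -1655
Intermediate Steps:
D = 150
G = 93
p(k, Z) = 93 - Z
s(b) = -108
((51*(-28) - 70) + s(44)) + p(D, 142) = ((51*(-28) - 70) - 108) + (93 - 1*142) = ((-1428 - 70) - 108) + (93 - 142) = (-1498 - 108) - 49 = -1606 - 49 = -1655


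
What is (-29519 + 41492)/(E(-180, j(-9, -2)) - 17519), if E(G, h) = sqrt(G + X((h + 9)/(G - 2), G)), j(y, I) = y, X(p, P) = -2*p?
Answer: -209754987/306915541 - 71838*I*sqrt(5)/306915541 ≈ -0.68343 - 0.00052338*I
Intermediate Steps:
E(G, h) = sqrt(G - 2*(9 + h)/(-2 + G)) (E(G, h) = sqrt(G - 2*(h + 9)/(G - 2)) = sqrt(G - 2*(9 + h)/(-2 + G)))
(-29519 + 41492)/(E(-180, j(-9, -2)) - 17519) = (-29519 + 41492)/(sqrt((-18 - 2*(-9) - 180*(-2 - 180))/(-2 - 180)) - 17519) = 11973/(sqrt((-18 + 18 - 180*(-182))/(-182)) - 17519) = 11973/(sqrt(-(-18 + 18 + 32760)/182) - 17519) = 11973/(sqrt(-1/182*32760) - 17519) = 11973/(sqrt(-180) - 17519) = 11973/(6*I*sqrt(5) - 17519) = 11973/(-17519 + 6*I*sqrt(5))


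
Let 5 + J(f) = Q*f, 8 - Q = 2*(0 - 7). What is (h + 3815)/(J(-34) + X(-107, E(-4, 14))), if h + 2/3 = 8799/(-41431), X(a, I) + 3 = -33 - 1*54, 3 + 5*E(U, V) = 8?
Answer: -474068536/104778999 ≈ -4.5245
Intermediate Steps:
E(U, V) = 1 (E(U, V) = -3/5 + (1/5)*8 = -3/5 + 8/5 = 1)
X(a, I) = -90 (X(a, I) = -3 + (-33 - 1*54) = -3 + (-33 - 54) = -3 - 87 = -90)
Q = 22 (Q = 8 - 2*(0 - 7) = 8 - 2*(-7) = 8 - 1*(-14) = 8 + 14 = 22)
h = -109259/124293 (h = -2/3 + 8799/(-41431) = -2/3 + 8799*(-1/41431) = -2/3 - 8799/41431 = -109259/124293 ≈ -0.87904)
J(f) = -5 + 22*f
(h + 3815)/(J(-34) + X(-107, E(-4, 14))) = (-109259/124293 + 3815)/((-5 + 22*(-34)) - 90) = 474068536/(124293*((-5 - 748) - 90)) = 474068536/(124293*(-753 - 90)) = (474068536/124293)/(-843) = (474068536/124293)*(-1/843) = -474068536/104778999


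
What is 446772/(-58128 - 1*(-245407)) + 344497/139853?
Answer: 126999458179/26191529987 ≈ 4.8489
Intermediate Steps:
446772/(-58128 - 1*(-245407)) + 344497/139853 = 446772/(-58128 + 245407) + 344497*(1/139853) = 446772/187279 + 344497/139853 = 126999458179/26191529987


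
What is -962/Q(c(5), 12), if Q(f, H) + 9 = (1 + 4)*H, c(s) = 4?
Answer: -962/51 ≈ -18.863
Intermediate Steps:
Q(f, H) = -9 + 5*H (Q(f, H) = -9 + (1 + 4)*H = -9 + 5*H)
-962/Q(c(5), 12) = -962/(-9 + 5*12) = -962/(-9 + 60) = -962/51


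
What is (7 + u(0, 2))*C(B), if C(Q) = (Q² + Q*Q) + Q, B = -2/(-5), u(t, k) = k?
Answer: 162/25 ≈ 6.4800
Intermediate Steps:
B = ⅖ (B = -2*(-⅕) = ⅖ ≈ 0.40000)
C(Q) = Q + 2*Q² (C(Q) = (Q² + Q²) + Q = 2*Q² + Q = Q + 2*Q²)
(7 + u(0, 2))*C(B) = (7 + 2)*(2*(1 + 2*(⅖))/5) = 9*(2*(1 + ⅘)/5) = 9*((⅖)*(9/5)) = 9*(18/25) = 162/25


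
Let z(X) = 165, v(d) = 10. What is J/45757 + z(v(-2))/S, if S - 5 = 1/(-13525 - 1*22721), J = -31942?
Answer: 267865039912/8292495353 ≈ 32.302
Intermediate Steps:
S = 181229/36246 (S = 5 + 1/(-13525 - 1*22721) = 5 + 1/(-13525 - 22721) = 5 + 1/(-36246) = 5 - 1/36246 = 181229/36246 ≈ 5.0000)
J/45757 + z(v(-2))/S = -31942/45757 + 165/(181229/36246) = -31942*1/45757 + 165*(36246/181229) = -31942/45757 + 5980590/181229 = 267865039912/8292495353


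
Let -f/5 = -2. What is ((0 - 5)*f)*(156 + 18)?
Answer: -8700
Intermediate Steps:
f = 10 (f = -5*(-2) = 10)
((0 - 5)*f)*(156 + 18) = ((0 - 5)*10)*(156 + 18) = -5*10*174 = -50*174 = -8700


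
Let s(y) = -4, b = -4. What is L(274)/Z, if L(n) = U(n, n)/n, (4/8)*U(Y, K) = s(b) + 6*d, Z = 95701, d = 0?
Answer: -4/13111037 ≈ -3.0509e-7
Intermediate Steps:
U(Y, K) = -8 (U(Y, K) = 2*(-4 + 6*0) = 2*(-4 + 0) = 2*(-4) = -8)
L(n) = -8/n
L(274)/Z = -8/274/95701 = -8*1/274*(1/95701) = -4/137*1/95701 = -4/13111037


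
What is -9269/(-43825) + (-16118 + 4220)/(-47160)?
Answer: 10650621/22964300 ≈ 0.46379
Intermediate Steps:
-9269/(-43825) + (-16118 + 4220)/(-47160) = -9269*(-1/43825) - 11898*(-1/47160) = 9269/43825 + 661/2620 = 10650621/22964300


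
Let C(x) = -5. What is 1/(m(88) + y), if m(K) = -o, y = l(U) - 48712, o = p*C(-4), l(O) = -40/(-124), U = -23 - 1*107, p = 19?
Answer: -31/1507117 ≈ -2.0569e-5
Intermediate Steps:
U = -130 (U = -23 - 107 = -130)
l(O) = 10/31 (l(O) = -40*(-1/124) = 10/31)
o = -95 (o = 19*(-5) = -95)
y = -1510062/31 (y = 10/31 - 48712 = -1510062/31 ≈ -48712.)
m(K) = 95 (m(K) = -1*(-95) = 95)
1/(m(88) + y) = 1/(95 - 1510062/31) = 1/(-1507117/31) = -31/1507117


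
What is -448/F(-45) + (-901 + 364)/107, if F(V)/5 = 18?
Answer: -48133/4815 ≈ -9.9965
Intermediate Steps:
F(V) = 90 (F(V) = 5*18 = 90)
-448/F(-45) + (-901 + 364)/107 = -448/90 + (-901 + 364)/107 = -448*1/90 - 537*1/107 = -224/45 - 537/107 = -48133/4815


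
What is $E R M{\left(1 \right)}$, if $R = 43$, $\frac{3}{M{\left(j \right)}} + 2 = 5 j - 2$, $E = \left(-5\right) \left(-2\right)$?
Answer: $1290$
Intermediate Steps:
$E = 10$
$M{\left(j \right)} = \frac{3}{-4 + 5 j}$ ($M{\left(j \right)} = \frac{3}{-2 + \left(5 j - 2\right)} = \frac{3}{-2 + \left(-2 + 5 j\right)} = \frac{3}{-4 + 5 j}$)
$E R M{\left(1 \right)} = 10 \cdot 43 \frac{3}{-4 + 5 \cdot 1} = 430 \frac{3}{-4 + 5} = 430 \cdot \frac{3}{1} = 430 \cdot 3 \cdot 1 = 430 \cdot 3 = 1290$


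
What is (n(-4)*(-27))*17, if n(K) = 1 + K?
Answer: 1377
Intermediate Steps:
(n(-4)*(-27))*17 = ((1 - 4)*(-27))*17 = -3*(-27)*17 = 81*17 = 1377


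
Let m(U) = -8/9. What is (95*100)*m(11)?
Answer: -76000/9 ≈ -8444.4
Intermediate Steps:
m(U) = -8/9 (m(U) = -8*⅑ = -8/9)
(95*100)*m(11) = (95*100)*(-8/9) = 9500*(-8/9) = -76000/9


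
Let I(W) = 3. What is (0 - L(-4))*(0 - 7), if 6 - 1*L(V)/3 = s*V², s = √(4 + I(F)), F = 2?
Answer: 126 - 336*√7 ≈ -762.97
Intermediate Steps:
s = √7 (s = √(4 + 3) = √7 ≈ 2.6458)
L(V) = 18 - 3*√7*V²
(0 - L(-4))*(0 - 7) = (0 - (18 - 3*√7*(-4)²))*(0 - 7) = (0 - (18 - 3*√7*16))*(-7) = (0 - (18 - 48*√7))*(-7) = (0 + (-18 + 48*√7))*(-7) = (-18 + 48*√7)*(-7) = 126 - 336*√7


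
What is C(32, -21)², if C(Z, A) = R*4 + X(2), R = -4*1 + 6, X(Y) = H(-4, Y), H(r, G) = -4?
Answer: 16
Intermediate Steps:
X(Y) = -4
R = 2 (R = -4 + 6 = 2)
C(Z, A) = 4 (C(Z, A) = 2*4 - 4 = 8 - 4 = 4)
C(32, -21)² = 4² = 16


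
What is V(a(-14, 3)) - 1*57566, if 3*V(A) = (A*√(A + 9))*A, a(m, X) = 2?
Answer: -57566 + 4*√11/3 ≈ -57562.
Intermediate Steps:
V(A) = A²*√(9 + A)/3 (V(A) = ((A*√(A + 9))*A)/3 = ((A*√(9 + A))*A)/3 = (A²*√(9 + A))/3 = A²*√(9 + A)/3)
V(a(-14, 3)) - 1*57566 = (⅓)*2²*√(9 + 2) - 1*57566 = (⅓)*4*√11 - 57566 = 4*√11/3 - 57566 = -57566 + 4*√11/3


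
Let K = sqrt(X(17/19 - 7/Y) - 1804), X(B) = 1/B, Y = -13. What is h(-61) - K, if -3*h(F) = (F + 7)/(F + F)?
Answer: -9/61 - I*sqrt(225982626)/354 ≈ -0.14754 - 42.465*I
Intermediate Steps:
h(F) = -(7 + F)/(6*F) (h(F) = -(F + 7)/(3*(F + F)) = -(7 + F)/(3*(2*F)) = -(7 + F)*1/(2*F)/3 = -(7 + F)/(6*F))
K = I*sqrt(225982626)/354 (K = sqrt(1/(17/19 - 7/(-13)) - 1804) = sqrt(1/(17*(1/19) - 7*(-1/13)) - 1804) = sqrt(1/(17/19 + 7/13) - 1804) = sqrt(1/(354/247) - 1804) = sqrt(247/354 - 1804) = sqrt(-638369/354) = I*sqrt(225982626)/354 ≈ 42.465*I)
h(-61) - K = (1/6)*(-7 - 1*(-61))/(-61) - I*sqrt(225982626)/354 = (1/6)*(-1/61)*(-7 + 61) - I*sqrt(225982626)/354 = (1/6)*(-1/61)*54 - I*sqrt(225982626)/354 = -9/61 - I*sqrt(225982626)/354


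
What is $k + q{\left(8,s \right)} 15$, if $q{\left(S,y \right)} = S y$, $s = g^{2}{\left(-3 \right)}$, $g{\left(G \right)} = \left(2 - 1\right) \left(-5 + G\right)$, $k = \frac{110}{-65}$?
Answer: $\frac{99818}{13} \approx 7678.3$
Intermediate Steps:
$k = - \frac{22}{13}$ ($k = 110 \left(- \frac{1}{65}\right) = - \frac{22}{13} \approx -1.6923$)
$g{\left(G \right)} = -5 + G$ ($g{\left(G \right)} = 1 \left(-5 + G\right) = -5 + G$)
$s = 64$ ($s = \left(-5 - 3\right)^{2} = \left(-8\right)^{2} = 64$)
$k + q{\left(8,s \right)} 15 = - \frac{22}{13} + 8 \cdot 64 \cdot 15 = - \frac{22}{13} + 512 \cdot 15 = - \frac{22}{13} + 7680 = \frac{99818}{13}$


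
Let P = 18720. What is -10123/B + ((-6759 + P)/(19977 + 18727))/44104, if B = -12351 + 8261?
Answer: 8640011115029/3490817486720 ≈ 2.4751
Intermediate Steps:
B = -4090
-10123/B + ((-6759 + P)/(19977 + 18727))/44104 = -10123/(-4090) + ((-6759 + 18720)/(19977 + 18727))/44104 = -10123*(-1/4090) + (11961/38704)*(1/44104) = 10123/4090 + (11961*(1/38704))*(1/44104) = 10123/4090 + (11961/38704)*(1/44104) = 10123/4090 + 11961/1707001216 = 8640011115029/3490817486720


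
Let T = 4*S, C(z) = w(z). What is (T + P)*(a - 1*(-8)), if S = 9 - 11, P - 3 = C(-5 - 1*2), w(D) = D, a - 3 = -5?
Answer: -72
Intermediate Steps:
a = -2 (a = 3 - 5 = -2)
C(z) = z
P = -4 (P = 3 + (-5 - 1*2) = 3 + (-5 - 2) = 3 - 7 = -4)
S = -2
T = -8 (T = 4*(-2) = -8)
(T + P)*(a - 1*(-8)) = (-8 - 4)*(-2 - 1*(-8)) = -12*(-2 + 8) = -12*6 = -72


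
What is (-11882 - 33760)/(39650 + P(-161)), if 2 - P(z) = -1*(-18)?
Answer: -22821/19817 ≈ -1.1516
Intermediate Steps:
P(z) = -16 (P(z) = 2 - (-1)*(-18) = 2 - 1*18 = 2 - 18 = -16)
(-11882 - 33760)/(39650 + P(-161)) = (-11882 - 33760)/(39650 - 16) = -45642/39634 = -45642*1/39634 = -22821/19817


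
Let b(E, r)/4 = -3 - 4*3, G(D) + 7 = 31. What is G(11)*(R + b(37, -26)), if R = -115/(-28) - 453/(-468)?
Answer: -119956/91 ≈ -1318.2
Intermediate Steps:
G(D) = 24 (G(D) = -7 + 31 = 24)
b(E, r) = -60 (b(E, r) = 4*(-3 - 4*3) = 4*(-3 - 12) = 4*(-15) = -60)
R = 2771/546 (R = -115*(-1/28) - 453*(-1/468) = 115/28 + 151/156 = 2771/546 ≈ 5.0751)
G(11)*(R + b(37, -26)) = 24*(2771/546 - 60) = 24*(-29989/546) = -119956/91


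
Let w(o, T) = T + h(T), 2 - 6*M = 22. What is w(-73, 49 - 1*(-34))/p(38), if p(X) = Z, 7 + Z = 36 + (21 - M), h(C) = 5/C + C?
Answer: 41349/13280 ≈ 3.1136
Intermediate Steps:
M = -10/3 (M = ⅓ - ⅙*22 = ⅓ - 11/3 = -10/3 ≈ -3.3333)
h(C) = C + 5/C
Z = 160/3 (Z = -7 + (36 + (21 - 1*(-10/3))) = -7 + (36 + (21 + 10/3)) = -7 + (36 + 73/3) = -7 + 181/3 = 160/3 ≈ 53.333)
p(X) = 160/3
w(o, T) = 2*T + 5/T (w(o, T) = T + (T + 5/T) = 2*T + 5/T)
w(-73, 49 - 1*(-34))/p(38) = (2*(49 - 1*(-34)) + 5/(49 - 1*(-34)))/(160/3) = (2*(49 + 34) + 5/(49 + 34))*(3/160) = (2*83 + 5/83)*(3/160) = (166 + 5*(1/83))*(3/160) = (166 + 5/83)*(3/160) = (13783/83)*(3/160) = 41349/13280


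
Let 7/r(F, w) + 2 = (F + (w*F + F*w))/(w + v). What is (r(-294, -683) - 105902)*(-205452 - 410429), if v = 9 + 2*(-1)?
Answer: 1010109172465736/15487 ≈ 6.5223e+10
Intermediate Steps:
v = 7 (v = 9 - 2 = 7)
r(F, w) = 7/(-2 + (F + 2*F*w)/(7 + w)) (r(F, w) = 7/(-2 + (F + (w*F + F*w))/(w + 7)) = 7/(-2 + (F + (F*w + F*w))/(7 + w)) = 7/(-2 + (F + 2*F*w)/(7 + w)))
(r(-294, -683) - 105902)*(-205452 - 410429) = (7*(7 - 683)/(-14 - 294 - 2*(-683) + 2*(-294)*(-683)) - 105902)*(-205452 - 410429) = (7*(-676)/(-14 - 294 + 1366 + 401604) - 105902)*(-615881) = (7*(-676)/402662 - 105902)*(-615881) = (7*(1/402662)*(-676) - 105902)*(-615881) = (-182/15487 - 105902)*(-615881) = -1640104456/15487*(-615881) = 1010109172465736/15487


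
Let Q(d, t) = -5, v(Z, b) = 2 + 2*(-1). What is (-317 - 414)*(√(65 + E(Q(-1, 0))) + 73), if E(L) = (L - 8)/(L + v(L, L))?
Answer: -53363 - 9503*√10/5 ≈ -59373.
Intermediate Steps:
v(Z, b) = 0 (v(Z, b) = 2 - 2 = 0)
E(L) = (-8 + L)/L (E(L) = (L - 8)/(L + 0) = (-8 + L)/L)
(-317 - 414)*(√(65 + E(Q(-1, 0))) + 73) = (-317 - 414)*(√(65 + (-8 - 5)/(-5)) + 73) = -731*(√(65 - ⅕*(-13)) + 73) = -731*(√(65 + 13/5) + 73) = -731*(√(338/5) + 73) = -731*(13*√10/5 + 73) = -731*(73 + 13*√10/5) = -53363 - 9503*√10/5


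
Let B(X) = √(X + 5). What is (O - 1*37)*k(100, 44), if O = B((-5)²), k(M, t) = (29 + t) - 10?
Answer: -2331 + 63*√30 ≈ -1985.9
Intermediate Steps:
k(M, t) = 19 + t
B(X) = √(5 + X)
O = √30 (O = √(5 + (-5)²) = √(5 + 25) = √30 ≈ 5.4772)
(O - 1*37)*k(100, 44) = (√30 - 1*37)*(19 + 44) = (√30 - 37)*63 = (-37 + √30)*63 = -2331 + 63*√30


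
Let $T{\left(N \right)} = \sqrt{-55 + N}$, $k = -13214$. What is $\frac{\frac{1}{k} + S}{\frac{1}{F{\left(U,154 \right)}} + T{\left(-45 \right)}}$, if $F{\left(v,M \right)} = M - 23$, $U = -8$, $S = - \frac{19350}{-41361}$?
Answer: $\frac{11163363203}{312641713611218} - \frac{7312002897965 i}{156320856805609} \approx 3.5707 \cdot 10^{-5} - 0.046776 i$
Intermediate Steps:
$S = \frac{6450}{13787}$ ($S = \left(-19350\right) \left(- \frac{1}{41361}\right) = \frac{6450}{13787} \approx 0.46783$)
$F{\left(v,M \right)} = -23 + M$
$\frac{\frac{1}{k} + S}{\frac{1}{F{\left(U,154 \right)}} + T{\left(-45 \right)}} = \frac{\frac{1}{-13214} + \frac{6450}{13787}}{\frac{1}{-23 + 154} + \sqrt{-55 - 45}} = \frac{- \frac{1}{13214} + \frac{6450}{13787}}{\frac{1}{131} + \sqrt{-100}} = \frac{85216513}{182181418 \left(\frac{1}{131} + 10 i\right)} = \frac{85216513 \frac{17161 \left(\frac{1}{131} - 10 i\right)}{1716101}}{182181418} = \frac{1462400579593 \left(\frac{1}{131} - 10 i\right)}{312641713611218}$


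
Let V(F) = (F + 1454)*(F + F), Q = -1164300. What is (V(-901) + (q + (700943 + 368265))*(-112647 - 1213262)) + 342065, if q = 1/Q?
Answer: -1650596865441159991/1164300 ≈ -1.4177e+12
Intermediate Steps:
q = -1/1164300 (q = 1/(-1164300) = -1/1164300 ≈ -8.5888e-7)
V(F) = 2*F*(1454 + F) (V(F) = (1454 + F)*(2*F) = 2*F*(1454 + F))
(V(-901) + (q + (700943 + 368265))*(-112647 - 1213262)) + 342065 = (2*(-901)*(1454 - 901) + (-1/1164300 + (700943 + 368265))*(-112647 - 1213262)) + 342065 = (2*(-901)*553 + (-1/1164300 + 1069208)*(-1325909)) + 342065 = (-996506 + (1244878874399/1164300)*(-1325909)) + 342065 = (-996506 - 1650596103475503691/1164300) + 342065 = -1650597263707439491/1164300 + 342065 = -1650596865441159991/1164300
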